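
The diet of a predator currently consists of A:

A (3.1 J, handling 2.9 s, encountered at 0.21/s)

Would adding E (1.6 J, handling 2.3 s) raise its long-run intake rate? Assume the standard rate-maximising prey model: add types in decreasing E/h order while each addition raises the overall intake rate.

Yes

Current rate: (0.21×3.1)/(1 + 0.21×2.9) = 0.4046 J/s.
Profitability of E: 1.6/2.3 = 0.6957 J/s.
Since 0.6957 > R, including E increases the long-run rate.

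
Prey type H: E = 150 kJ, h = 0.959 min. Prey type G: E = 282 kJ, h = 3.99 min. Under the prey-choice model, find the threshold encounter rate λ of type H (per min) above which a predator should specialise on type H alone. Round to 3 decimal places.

At the threshold, the rate on type H alone equals the profitability of type G: λ·150/(1 + λ·0.959) = 282/3.99 = 70.68.
Rearranging, λ(150 − 70.68×0.959) = 70.68, so λ = 70.68/82.22 = 0.8596 per min.

0.860 per min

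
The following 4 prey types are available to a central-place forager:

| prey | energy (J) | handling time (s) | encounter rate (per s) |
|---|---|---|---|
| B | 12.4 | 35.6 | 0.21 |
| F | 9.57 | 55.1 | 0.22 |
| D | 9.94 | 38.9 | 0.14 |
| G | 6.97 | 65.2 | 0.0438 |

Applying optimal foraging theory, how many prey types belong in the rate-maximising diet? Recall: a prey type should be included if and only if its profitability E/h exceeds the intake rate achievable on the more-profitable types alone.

1

Rank by E/h (J/s): B 0.348, D 0.256, F 0.174, G 0.107. Include each in turn until the next type's E/h falls below the running intake rate.
Rate on top 1: 0.3072. D: 0.256 < 0.3072 → exclude; stop.
Optimal diet: B — 1 of 4 types.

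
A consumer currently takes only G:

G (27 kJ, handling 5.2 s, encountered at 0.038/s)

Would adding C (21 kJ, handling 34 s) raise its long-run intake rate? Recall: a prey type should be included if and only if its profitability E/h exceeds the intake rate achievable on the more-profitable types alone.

No

Current rate: (0.038×27)/(1 + 0.038×5.2) = 0.8567 kJ/s.
C: E/h = 21/34 = 0.6176 kJ/s.
0.6176 < 0.8567, so adding C would lower the average — exclude it.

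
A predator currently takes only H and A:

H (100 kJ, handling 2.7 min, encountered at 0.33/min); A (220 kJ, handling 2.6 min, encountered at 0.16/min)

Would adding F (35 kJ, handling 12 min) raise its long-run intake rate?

No

Current rate: (0.33×100 + 0.16×220)/(1 + 0.33×2.7 + 0.16×2.6) = 29.56 kJ/min.
F: E/h = 35/12 = 2.917 kJ/min.
Since 2.917 < R, time spent handling F is better spent searching.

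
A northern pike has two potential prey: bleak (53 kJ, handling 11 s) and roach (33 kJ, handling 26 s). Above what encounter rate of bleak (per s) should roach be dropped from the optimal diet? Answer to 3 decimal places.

0.033 per s

Drop roach once their profitability E₂/h₂ falls below the rate achievable on bleak alone: E₂/h₂ = λE₁/(1 + λh₁).
Solve for λ: λE₁h₂ = E₂(1 + λh₁) → λ(E₁h₂ − E₂h₁) = E₂ → λ = E₂/(E₁h₂ − E₂h₁).
λ = 33/(53×26 − 33×11) = 33/1015 = 0.03251 per s.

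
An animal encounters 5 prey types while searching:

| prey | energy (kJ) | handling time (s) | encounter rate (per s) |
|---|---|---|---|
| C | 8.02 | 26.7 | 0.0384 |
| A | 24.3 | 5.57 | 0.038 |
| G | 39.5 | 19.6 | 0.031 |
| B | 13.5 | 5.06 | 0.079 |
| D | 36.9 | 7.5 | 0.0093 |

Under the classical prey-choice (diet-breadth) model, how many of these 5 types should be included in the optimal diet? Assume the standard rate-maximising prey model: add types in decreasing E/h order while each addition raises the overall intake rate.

4

Profitabilities (E/h, kJ/s): D 4.92, A 4.36, B 2.67, G 2.02, C 0.3. Add prey in this order while the next type's profitability exceeds the intake rate on those already taken.
Rate on top 1: 0.3208. A: 4.36 > 0.3208 → include.
Rate on top 2: 0.9884. B: 2.67 > 0.9884 → include.
Rate on top 3: 1.388. G: 2.02 > 1.388 → include.
Rate on top 4: 1.554. C: 0.3 < 1.554 → exclude; stop.
Optimal diet: D, A, B, G — 4 of 5 types.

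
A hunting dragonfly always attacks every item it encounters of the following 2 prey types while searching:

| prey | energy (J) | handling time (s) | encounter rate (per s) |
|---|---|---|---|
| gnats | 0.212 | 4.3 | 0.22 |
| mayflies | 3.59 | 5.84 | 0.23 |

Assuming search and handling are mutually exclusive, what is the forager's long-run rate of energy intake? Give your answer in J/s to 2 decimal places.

Energy encountered per unit search time: 0.22×0.212 + 0.23×3.59 = 0.8723 J/s.
Handling time per unit search time: 0.22×4.3 + 0.23×5.84 = 2.289.
Rate = 0.8723/(1 + 2.289) = 0.2652 J/s.

0.27 J/s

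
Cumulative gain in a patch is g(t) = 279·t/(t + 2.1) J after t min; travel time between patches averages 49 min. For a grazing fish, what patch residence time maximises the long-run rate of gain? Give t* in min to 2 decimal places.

Optimal t* satisfies g'(t*) = g(t*)/(T + t*).
g'(t) = 279·2.1/(t + 2.1)². Setting 279·2.1/(t+2.1)² = 279t/[(t+2.1)(49+t)] gives 2.1(49+t) = t(t+2.1), so t² = 2.1×49 = 102.9.
t* = √102.9 = 10.14 min.

10.14 min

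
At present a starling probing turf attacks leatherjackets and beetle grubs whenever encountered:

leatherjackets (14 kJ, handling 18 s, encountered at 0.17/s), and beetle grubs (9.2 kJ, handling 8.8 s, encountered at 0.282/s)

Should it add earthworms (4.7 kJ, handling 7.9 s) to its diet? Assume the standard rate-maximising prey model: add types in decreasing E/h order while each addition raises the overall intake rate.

No

Intake rate on the current diet: R = (0.17×14 + 0.282×9.2) / (1 + 0.17×18 + 0.282×8.8) = 4.974/6.542 = 0.7604 kJ/s.
earthworms: E/h = 4.7/7.9 = 0.5949 kJ/s.
Since 0.5949 < R, time spent handling earthworms is better spent searching.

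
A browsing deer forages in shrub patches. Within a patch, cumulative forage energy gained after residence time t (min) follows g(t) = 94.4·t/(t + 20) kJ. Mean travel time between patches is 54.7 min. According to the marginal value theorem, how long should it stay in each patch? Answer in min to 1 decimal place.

Maximise g(t)/(T+t): set derivative to zero → g'(t)(T+t) = g(t).
g'(t) = 94.4·20/(t + 20)². Setting 94.4·20/(t+20)² = 94.4t/[(t+20)(54.7+t)] gives 20(54.7+t) = t(t+20), so t² = 20×54.7 = 1094.
t* = √1094 = 33.08 min.

33.1 min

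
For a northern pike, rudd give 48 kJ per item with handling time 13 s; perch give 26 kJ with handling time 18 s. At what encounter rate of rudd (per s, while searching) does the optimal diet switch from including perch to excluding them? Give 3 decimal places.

At the threshold, the rate on rudd alone equals the profitability of perch: λ·48/(1 + λ·13) = 26/18 = 1.444.
Rearranging, λ(48 − 1.444×13) = 1.444, so λ = 1.444/29.22 = 0.04943 per s.

0.049 per s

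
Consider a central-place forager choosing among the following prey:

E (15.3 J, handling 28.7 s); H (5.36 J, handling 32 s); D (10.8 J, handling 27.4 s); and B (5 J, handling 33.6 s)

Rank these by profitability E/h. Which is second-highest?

In descending order of E/h:
E: 15.3/28.7 = 0.533 J/s
D: 10.8/27.4 = 0.394 J/s
H: 5.36/32 = 0.168 J/s
B: 5/33.6 = 0.149 J/s

D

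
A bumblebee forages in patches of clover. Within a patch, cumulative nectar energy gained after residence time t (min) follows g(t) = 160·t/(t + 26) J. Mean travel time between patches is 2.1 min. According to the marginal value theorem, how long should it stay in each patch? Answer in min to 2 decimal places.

7.39 min

Optimal t* satisfies g'(t*) = g(t*)/(T + t*).
g'(t) = 160·26/(t + 26)². Setting 160·26/(t+26)² = 160t/[(t+26)(2.1+t)] gives 26(2.1+t) = t(t+26), so t² = 26×2.1 = 54.6.
t* = √54.6 = 7.389 min.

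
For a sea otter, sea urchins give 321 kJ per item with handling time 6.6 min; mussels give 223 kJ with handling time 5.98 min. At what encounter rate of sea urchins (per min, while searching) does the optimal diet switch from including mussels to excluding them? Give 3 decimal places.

At the threshold, the rate on sea urchins alone equals the profitability of mussels: λ·321/(1 + λ·6.6) = 223/5.98 = 37.29.
Rearranging, λ(321 − 37.29×6.6) = 37.29, so λ = 37.29/74.88 = 0.498 per min.

0.498 per min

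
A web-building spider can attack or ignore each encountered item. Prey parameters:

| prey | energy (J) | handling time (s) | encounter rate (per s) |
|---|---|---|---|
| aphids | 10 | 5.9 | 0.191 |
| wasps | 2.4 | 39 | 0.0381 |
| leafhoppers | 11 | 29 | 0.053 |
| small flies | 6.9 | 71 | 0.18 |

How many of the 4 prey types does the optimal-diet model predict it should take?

1

Rank by E/h (J/s): aphids 1.69, leafhoppers 0.379, small flies 0.0972, wasps 0.0615. Include each in turn until the next type's E/h falls below the running intake rate.
Rate on top 1: 0.898. leafhoppers: 0.379 < 0.898 → exclude; stop.
Optimal diet: aphids — 1 of 4 types.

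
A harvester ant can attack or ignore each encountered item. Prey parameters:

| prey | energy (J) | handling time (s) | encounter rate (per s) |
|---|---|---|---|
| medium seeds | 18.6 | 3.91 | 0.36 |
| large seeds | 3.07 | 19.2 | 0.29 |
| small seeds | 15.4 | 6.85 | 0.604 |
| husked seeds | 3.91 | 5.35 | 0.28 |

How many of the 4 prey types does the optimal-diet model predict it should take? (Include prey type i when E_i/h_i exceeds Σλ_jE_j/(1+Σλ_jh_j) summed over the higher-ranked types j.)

Profitabilities (E/h, J/s): medium seeds 4.76, small seeds 2.25, husked seeds 0.731, large seeds 0.16. Add prey in this order while the next type's profitability exceeds the intake rate on those already taken.
Rate on top 1: 2.781. small seeds: 2.25 < 2.781 → exclude; stop.
Optimal diet: medium seeds — 1 of 4 types.

1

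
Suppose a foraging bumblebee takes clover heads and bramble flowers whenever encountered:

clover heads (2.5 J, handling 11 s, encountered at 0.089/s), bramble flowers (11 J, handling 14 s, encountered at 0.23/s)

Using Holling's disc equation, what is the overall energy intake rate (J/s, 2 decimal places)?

Energy encountered per unit search time: 0.089×2.5 + 0.23×11 = 2.753 J/s.
Handling time per unit search time: 0.089×11 + 0.23×14 = 4.199.
Rate = 2.753/(1 + 4.199) = 0.5294 J/s.

0.53 J/s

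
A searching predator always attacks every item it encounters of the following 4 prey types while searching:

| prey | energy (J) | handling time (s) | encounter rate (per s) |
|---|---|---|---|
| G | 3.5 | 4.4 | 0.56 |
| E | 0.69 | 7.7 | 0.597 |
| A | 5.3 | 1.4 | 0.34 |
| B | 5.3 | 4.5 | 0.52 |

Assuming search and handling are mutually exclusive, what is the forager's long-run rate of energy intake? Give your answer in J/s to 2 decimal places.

R = (0.56×3.5 + 0.597×0.69 + 0.34×5.3 + 0.52×5.3) / (1 + 0.56×4.4 + 0.597×7.7 + 0.34×1.4 + 0.52×4.5) = 6.93/10.88 = 0.6371 J/s.

0.64 J/s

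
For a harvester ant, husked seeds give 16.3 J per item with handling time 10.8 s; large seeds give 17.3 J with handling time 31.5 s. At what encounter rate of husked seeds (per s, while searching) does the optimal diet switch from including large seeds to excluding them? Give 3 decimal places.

0.053 per s

Drop large seeds once their profitability E₂/h₂ falls below the rate achievable on husked seeds alone: E₂/h₂ = λE₁/(1 + λh₁).
Solve for λ: λE₁h₂ = E₂(1 + λh₁) → λ(E₁h₂ − E₂h₁) = E₂ → λ = E₂/(E₁h₂ − E₂h₁).
λ = 17.3/(16.3×31.5 − 17.3×10.8) = 17.3/326.6 = 0.05297 per s.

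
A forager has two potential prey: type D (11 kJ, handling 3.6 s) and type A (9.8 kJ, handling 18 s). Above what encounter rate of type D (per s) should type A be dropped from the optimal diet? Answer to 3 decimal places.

At the threshold, the rate on type D alone equals the profitability of type A: λ·11/(1 + λ·3.6) = 9.8/18 = 0.5444.
Rearranging, λ(11 − 0.5444×3.6) = 0.5444, so λ = 0.5444/9.04 = 0.06023 per s.

0.060 per s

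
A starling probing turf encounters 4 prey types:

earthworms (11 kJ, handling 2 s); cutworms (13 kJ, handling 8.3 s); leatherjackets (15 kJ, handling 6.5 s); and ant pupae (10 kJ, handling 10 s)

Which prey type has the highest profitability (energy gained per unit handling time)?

earthworms

In descending order of E/h:
earthworms: 11/2 = 5.5 kJ/s
leatherjackets: 15/6.5 = 2.31 kJ/s
cutworms: 13/8.3 = 1.57 kJ/s
ant pupae: 10/10 = 1 kJ/s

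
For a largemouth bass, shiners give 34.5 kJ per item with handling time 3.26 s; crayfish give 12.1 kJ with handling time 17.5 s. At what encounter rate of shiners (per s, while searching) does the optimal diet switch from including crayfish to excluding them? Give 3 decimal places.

At the threshold, the rate on shiners alone equals the profitability of crayfish: λ·34.5/(1 + λ·3.26) = 12.1/17.5 = 0.6914.
Rearranging, λ(34.5 − 0.6914×3.26) = 0.6914, so λ = 0.6914/32.25 = 0.02144 per s.

0.021 per s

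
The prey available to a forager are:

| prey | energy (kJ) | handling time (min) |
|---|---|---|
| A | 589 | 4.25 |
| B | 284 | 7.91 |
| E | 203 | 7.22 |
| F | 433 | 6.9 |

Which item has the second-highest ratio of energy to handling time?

Profitability E/h (kJ/min): A = 589/4.25 = 139, B = 284/7.91 = 35.9, E = 203/7.22 = 28.1, F = 433/6.9 = 62.8.
Ranked: A > F > B > E.

F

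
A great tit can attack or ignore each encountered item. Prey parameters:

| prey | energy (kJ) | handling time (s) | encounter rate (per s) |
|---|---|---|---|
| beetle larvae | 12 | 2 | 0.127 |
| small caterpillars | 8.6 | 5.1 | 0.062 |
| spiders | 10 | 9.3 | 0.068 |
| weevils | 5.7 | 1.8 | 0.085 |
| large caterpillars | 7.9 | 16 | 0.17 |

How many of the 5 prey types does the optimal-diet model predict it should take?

E/h in descending order: beetle larvae 6, weevils 3.17, small caterpillars 1.69, spiders 1.08, large caterpillars 0.494 kJ/s. The optimal diet is the largest prefix of this list for which every included type satisfies E_i/h_i > R on the types above it.
Rate on top 1: 1.215. weevils: 3.17 > 1.215 → include.
Rate on top 2: 1.428. small caterpillars: 1.69 > 1.428 → include.
Rate on top 3: 1.475. spiders: 1.08 < 1.475 → exclude; stop.
Optimal diet: beetle larvae, weevils, small caterpillars — 3 of 5 types.

3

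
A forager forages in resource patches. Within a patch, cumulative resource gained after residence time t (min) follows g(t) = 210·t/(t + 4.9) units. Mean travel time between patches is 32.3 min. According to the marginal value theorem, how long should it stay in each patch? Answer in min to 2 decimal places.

By the marginal value theorem, leave when the instantaneous gain rate g'(t) equals the habitat-wide average g(t)/(T + t).
g'(t) = 210·4.9/(t + 4.9)². Setting 210·4.9/(t+4.9)² = 210t/[(t+4.9)(32.3+t)] gives 4.9(32.3+t) = t(t+4.9), so t² = 4.9×32.3 = 158.3.
t* = √158.3 = 12.58 min.

12.58 min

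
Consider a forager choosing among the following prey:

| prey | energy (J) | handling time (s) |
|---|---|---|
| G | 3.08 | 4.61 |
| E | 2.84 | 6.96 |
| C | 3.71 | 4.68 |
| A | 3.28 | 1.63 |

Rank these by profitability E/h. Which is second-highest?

In descending order of E/h:
A: 3.28/1.63 = 2.01 J/s
C: 3.71/4.68 = 0.793 J/s
G: 3.08/4.61 = 0.668 J/s
E: 2.84/6.96 = 0.408 J/s

C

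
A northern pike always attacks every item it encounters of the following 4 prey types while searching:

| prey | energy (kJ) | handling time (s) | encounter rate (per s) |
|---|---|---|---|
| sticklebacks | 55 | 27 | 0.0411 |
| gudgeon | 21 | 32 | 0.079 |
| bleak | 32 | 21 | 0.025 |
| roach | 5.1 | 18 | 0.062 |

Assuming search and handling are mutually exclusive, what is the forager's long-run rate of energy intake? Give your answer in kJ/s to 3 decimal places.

0.802 kJ/s

R = (0.0411×55 + 0.079×21 + 0.025×32 + 0.062×5.1) / (1 + 0.0411×27 + 0.079×32 + 0.025×21 + 0.062×18) = 5.036/6.279 = 0.802 kJ/s.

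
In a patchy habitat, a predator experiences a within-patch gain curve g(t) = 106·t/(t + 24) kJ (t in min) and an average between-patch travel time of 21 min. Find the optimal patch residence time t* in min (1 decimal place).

22.4 min

Maximise g(t)/(T+t): set derivative to zero → g'(t)(T+t) = g(t).
g'(t) = 106·24/(t + 24)². Setting 106·24/(t+24)² = 106t/[(t+24)(21+t)] gives 24(21+t) = t(t+24), so t² = 24×21 = 504.
t* = √504 = 22.45 min.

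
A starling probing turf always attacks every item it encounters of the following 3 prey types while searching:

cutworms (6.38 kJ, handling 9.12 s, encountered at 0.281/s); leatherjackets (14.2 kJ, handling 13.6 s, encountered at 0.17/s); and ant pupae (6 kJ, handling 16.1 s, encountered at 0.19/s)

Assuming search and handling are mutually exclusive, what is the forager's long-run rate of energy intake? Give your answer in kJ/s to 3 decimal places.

R = Σλ_iE_i / (1 + Σλ_ih_i)
Numerator: 0.281×6.38 + 0.17×14.2 + 0.19×6 = 5.347
Denominator: 1 + 0.281×9.12 + 0.17×13.6 + 0.19×16.1 = 8.934
R = 5.347/8.934 = 0.5985 kJ/s

0.598 kJ/s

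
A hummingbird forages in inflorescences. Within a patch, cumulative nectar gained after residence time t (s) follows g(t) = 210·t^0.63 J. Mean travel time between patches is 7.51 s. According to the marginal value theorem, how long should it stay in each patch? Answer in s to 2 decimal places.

Optimal t* satisfies g'(t*) = g(t*)/(T + t*).
g'(t) = 0.63·210·t^-0.37. Setting 0.63·210·t^-0.37 = 210·t^0.63/(7.51+t) gives 0.63(7.51+t) = t, so 0.37·t = 0.63×7.51.
t* = 0.63×7.51/0.37 = 12.79 s.

12.79 s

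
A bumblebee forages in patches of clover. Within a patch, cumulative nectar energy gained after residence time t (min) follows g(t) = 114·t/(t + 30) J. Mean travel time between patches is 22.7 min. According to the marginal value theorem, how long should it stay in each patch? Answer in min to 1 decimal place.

26.1 min

Optimal t* satisfies g'(t*) = g(t*)/(T + t*).
g'(t) = 114·30/(t + 30)². Setting 114·30/(t+30)² = 114t/[(t+30)(22.7+t)] gives 30(22.7+t) = t(t+30), so t² = 30×22.7 = 681.
t* = √681 = 26.1 min.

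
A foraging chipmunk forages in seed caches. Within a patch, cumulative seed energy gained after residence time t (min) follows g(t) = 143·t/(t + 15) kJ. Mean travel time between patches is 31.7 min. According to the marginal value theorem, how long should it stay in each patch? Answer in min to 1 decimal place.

21.8 min

Maximise g(t)/(T+t): set derivative to zero → g'(t)(T+t) = g(t).
g'(t) = 143·15/(t + 15)². Setting 143·15/(t+15)² = 143t/[(t+15)(31.7+t)] gives 15(31.7+t) = t(t+15), so t² = 15×31.7 = 475.5.
t* = √475.5 = 21.81 min.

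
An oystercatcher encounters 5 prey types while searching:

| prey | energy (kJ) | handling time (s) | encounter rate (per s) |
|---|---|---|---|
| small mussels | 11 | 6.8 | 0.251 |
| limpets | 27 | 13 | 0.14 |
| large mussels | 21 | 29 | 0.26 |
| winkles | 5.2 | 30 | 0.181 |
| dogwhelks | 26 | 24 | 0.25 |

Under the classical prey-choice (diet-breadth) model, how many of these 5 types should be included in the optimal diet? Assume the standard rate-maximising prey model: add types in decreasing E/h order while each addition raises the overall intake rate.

E/h in descending order: limpets 2.08, small mussels 1.62, dogwhelks 1.08, large mussels 0.724, winkles 0.173 kJ/s. The optimal diet is the largest prefix of this list for which every included type satisfies E_i/h_i > R on the types above it.
Rate on top 1: 1.34. small mussels: 1.62 > 1.34 → include.
Rate on top 2: 1.445. dogwhelks: 1.08 < 1.445 → exclude; stop.
Optimal diet: limpets, small mussels — 2 of 5 types.

2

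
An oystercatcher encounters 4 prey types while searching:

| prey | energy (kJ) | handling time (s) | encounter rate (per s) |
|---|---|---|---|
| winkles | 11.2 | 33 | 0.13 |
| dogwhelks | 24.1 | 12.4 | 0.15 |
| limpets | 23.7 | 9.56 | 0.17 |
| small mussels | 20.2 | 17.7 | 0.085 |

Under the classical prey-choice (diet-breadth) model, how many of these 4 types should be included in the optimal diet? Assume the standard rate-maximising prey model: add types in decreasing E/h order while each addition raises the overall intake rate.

2

Rank by E/h (kJ/s): limpets 2.48, dogwhelks 1.94, small mussels 1.14, winkles 0.339. Include each in turn until the next type's E/h falls below the running intake rate.
Rate on top 1: 1.535. dogwhelks: 1.94 > 1.535 → include.
Rate on top 2: 1.704. small mussels: 1.14 < 1.704 → exclude; stop.
Optimal diet: limpets, dogwhelks — 2 of 4 types.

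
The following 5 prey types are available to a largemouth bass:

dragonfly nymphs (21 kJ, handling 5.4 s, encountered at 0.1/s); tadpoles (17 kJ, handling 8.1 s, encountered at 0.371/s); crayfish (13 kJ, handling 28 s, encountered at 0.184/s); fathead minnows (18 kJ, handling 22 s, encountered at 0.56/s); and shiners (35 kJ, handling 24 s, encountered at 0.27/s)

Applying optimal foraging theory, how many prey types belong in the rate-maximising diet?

2

Profitabilities (E/h, kJ/s): dragonfly nymphs 3.89, tadpoles 2.1, shiners 1.46, fathead minnows 0.818, crayfish 0.464. Add prey in this order while the next type's profitability exceeds the intake rate on those already taken.
Rate on top 1: 1.364. tadpoles: 2.1 > 1.364 → include.
Rate on top 2: 1.85. shiners: 1.46 < 1.85 → exclude; stop.
Optimal diet: dragonfly nymphs, tadpoles — 2 of 5 types.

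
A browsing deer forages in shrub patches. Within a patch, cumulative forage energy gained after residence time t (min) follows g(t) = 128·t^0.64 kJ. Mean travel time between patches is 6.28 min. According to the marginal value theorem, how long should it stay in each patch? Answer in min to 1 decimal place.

Optimal t* satisfies g'(t*) = g(t*)/(T + t*).
g'(t) = 0.64·128·t^-0.36. Setting 0.64·128·t^-0.36 = 128·t^0.64/(6.28+t) gives 0.64(6.28+t) = t, so 0.36·t = 0.64×6.28.
t* = 0.64×6.28/0.36 = 11.16 min.

11.2 min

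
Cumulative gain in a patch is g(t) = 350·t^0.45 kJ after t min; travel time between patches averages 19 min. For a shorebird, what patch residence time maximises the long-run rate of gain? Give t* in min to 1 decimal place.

By the marginal value theorem, leave when the instantaneous gain rate g'(t) equals the habitat-wide average g(t)/(T + t).
g'(t) = 0.45·350·t^-0.55. Setting 0.45·350·t^-0.55 = 350·t^0.45/(19+t) gives 0.45(19+t) = t, so 0.55·t = 0.45×19.
t* = 0.45×19/0.55 = 15.55 min.

15.5 min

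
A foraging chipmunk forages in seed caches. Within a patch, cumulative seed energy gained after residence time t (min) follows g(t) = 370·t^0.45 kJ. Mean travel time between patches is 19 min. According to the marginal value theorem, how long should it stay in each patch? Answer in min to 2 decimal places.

15.55 min

Maximise g(t)/(T+t): set derivative to zero → g'(t)(T+t) = g(t).
g'(t) = 0.45·370·t^-0.55. Setting 0.45·370·t^-0.55 = 370·t^0.45/(19+t) gives 0.45(19+t) = t, so 0.55·t = 0.45×19.
t* = 0.45×19/0.55 = 15.55 min.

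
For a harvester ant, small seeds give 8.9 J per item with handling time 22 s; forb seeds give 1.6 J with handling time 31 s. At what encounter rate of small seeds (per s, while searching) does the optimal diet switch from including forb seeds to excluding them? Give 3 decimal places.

0.007 per s

At the threshold, the rate on small seeds alone equals the profitability of forb seeds: λ·8.9/(1 + λ·22) = 1.6/31 = 0.05161.
Rearranging, λ(8.9 − 0.05161×22) = 0.05161, so λ = 0.05161/7.765 = 0.006647 per s.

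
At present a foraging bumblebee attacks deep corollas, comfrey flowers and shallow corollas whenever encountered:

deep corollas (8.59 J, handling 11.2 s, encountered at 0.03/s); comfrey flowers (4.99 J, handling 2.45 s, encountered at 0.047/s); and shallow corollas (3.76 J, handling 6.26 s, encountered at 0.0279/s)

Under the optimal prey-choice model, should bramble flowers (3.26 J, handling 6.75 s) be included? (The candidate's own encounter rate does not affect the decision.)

Current rate: (0.03×8.59 + 0.047×4.99 + 0.0279×3.76)/(1 + 0.03×11.2 + 0.047×2.45 + 0.0279×6.26) = 0.3673 J/s.
bramble flowers: E/h = 3.26/6.75 = 0.483 J/s.
Since 0.483 > R, including bramble flowers increases the long-run rate.

Yes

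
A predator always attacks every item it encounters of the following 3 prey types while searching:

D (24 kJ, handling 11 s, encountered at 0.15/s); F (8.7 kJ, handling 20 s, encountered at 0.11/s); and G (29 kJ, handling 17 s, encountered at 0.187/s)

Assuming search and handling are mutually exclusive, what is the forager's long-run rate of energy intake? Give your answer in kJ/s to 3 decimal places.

1.243 kJ/s

R = Σλ_iE_i / (1 + Σλ_ih_i)
Numerator: 0.15×24 + 0.11×8.7 + 0.187×29 = 9.98
Denominator: 1 + 0.15×11 + 0.11×20 + 0.187×17 = 8.029
R = 9.98/8.029 = 1.243 kJ/s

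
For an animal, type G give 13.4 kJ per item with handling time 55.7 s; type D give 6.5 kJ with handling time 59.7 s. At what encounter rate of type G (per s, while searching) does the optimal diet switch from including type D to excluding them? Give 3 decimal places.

The zero-one rule: include type D iff E₂/h₂ > λE₁/(1+λh₁). Equality gives the switch point.
λE₁h₂ = E₂ + λE₂h₁ ⇒ λ = E₂/(E₁h₂ − E₂h₁) = 6.5/(800 − 362.1) = 0.01484 per s.

0.015 per s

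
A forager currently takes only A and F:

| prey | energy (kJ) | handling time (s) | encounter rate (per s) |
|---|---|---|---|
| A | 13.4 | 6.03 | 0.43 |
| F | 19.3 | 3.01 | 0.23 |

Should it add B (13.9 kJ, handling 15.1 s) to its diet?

No

On A and F alone, R = ΣλE/(1+Σλh) = 10.2/4.285 = 2.381 kJ/s.
Profitability of B: 13.9/15.1 = 0.9205 kJ/s.
Since 0.9205 < R, time spent handling B is better spent searching.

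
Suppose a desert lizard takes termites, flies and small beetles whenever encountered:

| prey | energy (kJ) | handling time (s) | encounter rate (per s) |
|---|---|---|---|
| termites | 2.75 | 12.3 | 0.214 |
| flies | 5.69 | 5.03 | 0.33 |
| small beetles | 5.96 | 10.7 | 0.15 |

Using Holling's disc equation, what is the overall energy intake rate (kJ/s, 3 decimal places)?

0.487 kJ/s

Energy encountered per unit search time: 0.214×2.75 + 0.33×5.69 + 0.15×5.96 = 3.36 kJ/s.
Handling time per unit search time: 0.214×12.3 + 0.33×5.03 + 0.15×10.7 = 5.897.
Rate = 3.36/(1 + 5.897) = 0.4872 kJ/s.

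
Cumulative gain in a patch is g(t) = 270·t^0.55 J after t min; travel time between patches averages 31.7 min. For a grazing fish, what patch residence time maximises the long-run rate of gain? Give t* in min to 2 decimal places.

Maximise g(t)/(T+t): set derivative to zero → g'(t)(T+t) = g(t).
g'(t) = 0.55·270·t^-0.45. Setting 0.55·270·t^-0.45 = 270·t^0.55/(31.7+t) gives 0.55(31.7+t) = t, so 0.45·t = 0.55×31.7.
t* = 0.55×31.7/0.45 = 38.74 min.

38.74 min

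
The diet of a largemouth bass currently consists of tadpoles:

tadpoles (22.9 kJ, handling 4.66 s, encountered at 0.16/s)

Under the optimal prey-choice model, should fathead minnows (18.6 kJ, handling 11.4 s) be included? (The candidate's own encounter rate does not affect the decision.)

No

On tadpoles alone, R = ΣλE/(1+Σλh) = 3.664/1.746 = 2.099 kJ/s.
Profitability of fathead minnows: 18.6/11.4 = 1.632 kJ/s.
1.632 < 2.099, so adding fathead minnows would lower the average — exclude it.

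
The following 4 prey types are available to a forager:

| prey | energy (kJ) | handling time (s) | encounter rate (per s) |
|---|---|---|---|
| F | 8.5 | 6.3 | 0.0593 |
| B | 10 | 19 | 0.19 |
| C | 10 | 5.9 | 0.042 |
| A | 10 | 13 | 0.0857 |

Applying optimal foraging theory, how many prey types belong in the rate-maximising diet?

Profitabilities (E/h, kJ/s): C 1.69, F 1.35, A 0.769, B 0.526. Add prey in this order while the next type's profitability exceeds the intake rate on those already taken.
Rate on top 1: 0.3366. F: 1.35 > 0.3366 → include.
Rate on top 2: 0.5699. A: 0.769 > 0.5699 → include.
Rate on top 3: 0.6511. B: 0.526 < 0.6511 → exclude; stop.
Optimal diet: C, F, A — 3 of 4 types.

3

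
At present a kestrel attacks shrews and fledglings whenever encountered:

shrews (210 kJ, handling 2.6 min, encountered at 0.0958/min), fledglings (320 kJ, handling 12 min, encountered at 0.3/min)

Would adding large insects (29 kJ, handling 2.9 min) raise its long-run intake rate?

No

Current rate: (0.0958×210 + 0.3×320)/(1 + 0.0958×2.6 + 0.3×12) = 23.95 kJ/min.
Profitability of large insects: 29/2.9 = 10 kJ/min.
10 < 23.95, so adding large insects would lower the average — exclude it.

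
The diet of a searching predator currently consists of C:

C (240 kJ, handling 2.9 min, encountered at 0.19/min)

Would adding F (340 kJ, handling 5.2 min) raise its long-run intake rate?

On C alone, R = ΣλE/(1+Σλh) = 45.6/1.551 = 29.4 kJ/min.
Profitability of F: 340/5.2 = 65.38 kJ/min.
65.38 > 29.4, so adding F raises the average — include it.

Yes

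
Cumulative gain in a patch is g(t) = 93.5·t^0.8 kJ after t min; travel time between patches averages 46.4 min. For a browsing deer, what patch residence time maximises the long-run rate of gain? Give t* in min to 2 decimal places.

Maximise g(t)/(T+t): set derivative to zero → g'(t)(T+t) = g(t).
g'(t) = 0.8·93.5·t^-0.2. Setting 0.8·93.5·t^-0.2 = 93.5·t^0.8/(46.4+t) gives 0.8(46.4+t) = t, so 0.20·t = 0.8×46.4.
t* = 0.8×46.4/0.20 = 185.6 min.

185.60 min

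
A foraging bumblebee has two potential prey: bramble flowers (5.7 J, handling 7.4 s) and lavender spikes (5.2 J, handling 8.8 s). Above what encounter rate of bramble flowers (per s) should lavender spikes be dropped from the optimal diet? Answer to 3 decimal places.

0.445 per s

Drop lavender spikes once their profitability E₂/h₂ falls below the rate achievable on bramble flowers alone: E₂/h₂ = λE₁/(1 + λh₁).
Solve for λ: λE₁h₂ = E₂(1 + λh₁) → λ(E₁h₂ − E₂h₁) = E₂ → λ = E₂/(E₁h₂ − E₂h₁).
λ = 5.2/(5.7×8.8 − 5.2×7.4) = 5.2/11.68 = 0.4452 per s.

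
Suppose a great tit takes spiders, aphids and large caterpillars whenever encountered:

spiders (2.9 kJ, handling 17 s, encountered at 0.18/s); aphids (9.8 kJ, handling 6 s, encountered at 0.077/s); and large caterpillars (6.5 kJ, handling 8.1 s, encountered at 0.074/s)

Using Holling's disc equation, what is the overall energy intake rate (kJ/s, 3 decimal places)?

R = Σλ_iE_i / (1 + Σλ_ih_i)
Numerator: 0.18×2.9 + 0.077×9.8 + 0.074×6.5 = 1.758
Denominator: 1 + 0.18×17 + 0.077×6 + 0.074×8.1 = 5.121
R = 1.758/5.121 = 0.3432 kJ/s

0.343 kJ/s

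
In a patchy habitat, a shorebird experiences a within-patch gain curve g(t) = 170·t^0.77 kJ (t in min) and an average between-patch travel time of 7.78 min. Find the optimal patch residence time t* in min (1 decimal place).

Optimal t* satisfies g'(t*) = g(t*)/(T + t*).
g'(t) = 0.77·170·t^-0.23. Setting 0.77·170·t^-0.23 = 170·t^0.77/(7.78+t) gives 0.77(7.78+t) = t, so 0.23·t = 0.77×7.78.
t* = 0.77×7.78/0.23 = 26.05 min.

26.0 min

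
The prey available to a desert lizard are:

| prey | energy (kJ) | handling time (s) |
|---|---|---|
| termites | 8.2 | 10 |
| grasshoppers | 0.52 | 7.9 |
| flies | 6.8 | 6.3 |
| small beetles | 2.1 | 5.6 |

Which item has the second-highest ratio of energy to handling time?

termites

Profitability E/h (kJ/s): termites = 8.2/10 = 0.82, grasshoppers = 0.52/7.9 = 0.0658, flies = 6.8/6.3 = 1.08, small beetles = 2.1/5.6 = 0.375.
Ranked: flies > termites > small beetles > grasshoppers.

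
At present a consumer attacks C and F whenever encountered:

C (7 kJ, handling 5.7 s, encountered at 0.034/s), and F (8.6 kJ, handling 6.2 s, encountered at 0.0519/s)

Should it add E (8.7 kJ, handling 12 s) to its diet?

Current rate: (0.034×7 + 0.0519×8.6)/(1 + 0.034×5.7 + 0.0519×6.2) = 0.4515 kJ/s.
E: E/h = 8.7/12 = 0.725 kJ/s.
0.725 > 0.4515, so adding E raises the average — include it.

Yes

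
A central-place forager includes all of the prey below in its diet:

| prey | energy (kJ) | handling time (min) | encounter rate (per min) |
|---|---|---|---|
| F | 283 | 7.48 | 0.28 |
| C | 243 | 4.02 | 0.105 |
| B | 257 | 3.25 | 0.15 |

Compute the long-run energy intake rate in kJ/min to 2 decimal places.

R = Σλ_iE_i / (1 + Σλ_ih_i)
Numerator: 0.28×283 + 0.105×243 + 0.15×257 = 143.3
Denominator: 1 + 0.28×7.48 + 0.105×4.02 + 0.15×3.25 = 4.004
R = 143.3/4.004 = 35.79 kJ/min

35.79 kJ/min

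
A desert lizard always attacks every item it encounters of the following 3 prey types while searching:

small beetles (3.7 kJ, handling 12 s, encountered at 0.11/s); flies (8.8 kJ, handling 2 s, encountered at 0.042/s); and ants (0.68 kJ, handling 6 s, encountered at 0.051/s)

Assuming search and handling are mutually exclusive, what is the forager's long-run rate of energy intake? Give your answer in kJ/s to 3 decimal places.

0.299 kJ/s

Energy encountered per unit search time: 0.11×3.7 + 0.042×8.8 + 0.051×0.68 = 0.8113 kJ/s.
Handling time per unit search time: 0.11×12 + 0.042×2 + 0.051×6 = 1.71.
Rate = 0.8113/(1 + 1.71) = 0.2994 kJ/s.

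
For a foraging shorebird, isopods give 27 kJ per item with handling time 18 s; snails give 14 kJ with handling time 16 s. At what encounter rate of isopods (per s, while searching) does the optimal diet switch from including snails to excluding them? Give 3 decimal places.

0.078 per s

Drop snails once their profitability E₂/h₂ falls below the rate achievable on isopods alone: E₂/h₂ = λE₁/(1 + λh₁).
Solve for λ: λE₁h₂ = E₂(1 + λh₁) → λ(E₁h₂ − E₂h₁) = E₂ → λ = E₂/(E₁h₂ − E₂h₁).
λ = 14/(27×16 − 14×18) = 14/180 = 0.07778 per s.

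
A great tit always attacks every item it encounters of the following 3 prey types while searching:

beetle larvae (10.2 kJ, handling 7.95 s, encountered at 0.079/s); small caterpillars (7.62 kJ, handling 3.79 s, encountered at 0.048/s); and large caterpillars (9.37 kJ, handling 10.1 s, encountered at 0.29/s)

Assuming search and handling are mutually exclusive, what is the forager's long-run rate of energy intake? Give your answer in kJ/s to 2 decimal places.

Energy encountered per unit search time: 0.079×10.2 + 0.048×7.62 + 0.29×9.37 = 3.889 kJ/s.
Handling time per unit search time: 0.079×7.95 + 0.048×3.79 + 0.29×10.1 = 3.739.
Rate = 3.889/(1 + 3.739) = 0.8206 kJ/s.

0.82 kJ/s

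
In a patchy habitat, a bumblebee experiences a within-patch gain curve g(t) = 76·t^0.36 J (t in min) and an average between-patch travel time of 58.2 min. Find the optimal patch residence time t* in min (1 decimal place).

32.7 min

Maximise g(t)/(T+t): set derivative to zero → g'(t)(T+t) = g(t).
g'(t) = 0.36·76·t^-0.64. Setting 0.36·76·t^-0.64 = 76·t^0.36/(58.2+t) gives 0.36(58.2+t) = t, so 0.64·t = 0.36×58.2.
t* = 0.36×58.2/0.64 = 32.74 min.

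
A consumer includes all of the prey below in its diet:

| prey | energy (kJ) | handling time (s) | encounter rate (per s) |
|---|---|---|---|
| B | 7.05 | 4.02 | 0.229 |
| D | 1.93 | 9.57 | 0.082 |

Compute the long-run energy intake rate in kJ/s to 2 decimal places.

R = Σλ_iE_i / (1 + Σλ_ih_i)
Numerator: 0.229×7.05 + 0.082×1.93 = 1.773
Denominator: 1 + 0.229×4.02 + 0.082×9.57 = 2.705
R = 1.773/2.705 = 0.6553 kJ/s

0.66 kJ/s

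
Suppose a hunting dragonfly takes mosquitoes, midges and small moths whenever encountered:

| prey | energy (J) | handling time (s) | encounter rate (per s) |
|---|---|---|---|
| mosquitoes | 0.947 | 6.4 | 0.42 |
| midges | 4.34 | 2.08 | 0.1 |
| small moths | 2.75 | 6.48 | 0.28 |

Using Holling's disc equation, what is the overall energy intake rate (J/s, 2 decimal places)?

0.28 J/s

Energy encountered per unit search time: 0.42×0.947 + 0.1×4.34 + 0.28×2.75 = 1.602 J/s.
Handling time per unit search time: 0.42×6.4 + 0.1×2.08 + 0.28×6.48 = 4.71.
Rate = 1.602/(1 + 4.71) = 0.2805 J/s.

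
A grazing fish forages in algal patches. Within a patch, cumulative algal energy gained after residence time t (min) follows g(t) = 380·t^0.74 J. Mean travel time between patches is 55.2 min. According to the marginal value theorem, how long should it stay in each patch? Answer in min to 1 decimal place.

157.1 min

Optimal t* satisfies g'(t*) = g(t*)/(T + t*).
g'(t) = 0.74·380·t^-0.26. Setting 0.74·380·t^-0.26 = 380·t^0.74/(55.2+t) gives 0.74(55.2+t) = t, so 0.26·t = 0.74×55.2.
t* = 0.74×55.2/0.26 = 157.1 min.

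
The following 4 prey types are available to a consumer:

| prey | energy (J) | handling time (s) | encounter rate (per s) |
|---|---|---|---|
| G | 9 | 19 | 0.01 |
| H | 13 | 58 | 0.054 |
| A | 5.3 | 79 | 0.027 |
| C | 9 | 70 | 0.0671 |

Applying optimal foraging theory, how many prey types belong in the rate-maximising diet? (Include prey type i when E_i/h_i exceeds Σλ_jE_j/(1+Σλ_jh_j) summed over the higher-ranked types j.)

2

Rank by E/h (J/s): G 0.474, H 0.224, C 0.129, A 0.0671. Include each in turn until the next type's E/h falls below the running intake rate.
Rate on top 1: 0.07563. H: 0.224 > 0.07563 → include.
Rate on top 2: 0.1832. C: 0.129 < 0.1832 → exclude; stop.
Optimal diet: G, H — 2 of 4 types.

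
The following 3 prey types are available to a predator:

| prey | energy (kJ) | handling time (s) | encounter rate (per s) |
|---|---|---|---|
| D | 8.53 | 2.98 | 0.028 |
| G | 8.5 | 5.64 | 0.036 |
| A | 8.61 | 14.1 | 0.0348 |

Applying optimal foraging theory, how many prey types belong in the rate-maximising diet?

3

E/h in descending order: D 2.86, G 1.51, A 0.611 kJ/s. The optimal diet is the largest prefix of this list for which every included type satisfies E_i/h_i > R on the types above it.
Rate on top 1: 0.2204. G: 1.51 > 0.2204 → include.
Rate on top 2: 0.4235. A: 0.611 > 0.4235 → include.
Optimal diet: D, G, A — 3 of 3 types.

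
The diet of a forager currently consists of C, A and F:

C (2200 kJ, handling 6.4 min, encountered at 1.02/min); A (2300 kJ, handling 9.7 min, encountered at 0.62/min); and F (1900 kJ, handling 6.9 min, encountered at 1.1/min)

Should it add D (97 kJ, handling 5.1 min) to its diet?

No

Intake rate on the current diet: R = (1.02×2200 + 0.62×2300 + 1.1×1900) / (1 + 1.02×6.4 + 0.62×9.7 + 1.1×6.9) = 5760/21.13 = 272.6 kJ/min.
Profitability of D: 97/5.1 = 19.02 kJ/min.
Since 19.02 < R, time spent handling D is better spent searching.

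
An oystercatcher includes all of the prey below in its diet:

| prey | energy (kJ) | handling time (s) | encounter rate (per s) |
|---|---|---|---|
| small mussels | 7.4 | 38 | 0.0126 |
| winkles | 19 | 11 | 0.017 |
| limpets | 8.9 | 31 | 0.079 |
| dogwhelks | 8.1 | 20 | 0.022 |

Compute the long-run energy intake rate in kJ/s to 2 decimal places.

R = (0.0126×7.4 + 0.017×19 + 0.079×8.9 + 0.022×8.1) / (1 + 0.0126×38 + 0.017×11 + 0.079×31 + 0.022×20) = 1.298/4.555 = 0.2849 kJ/s.

0.28 kJ/s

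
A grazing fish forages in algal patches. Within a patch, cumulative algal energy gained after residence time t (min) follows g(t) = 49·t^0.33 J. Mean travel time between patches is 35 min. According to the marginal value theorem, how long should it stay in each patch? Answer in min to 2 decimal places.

17.24 min

By the marginal value theorem, leave when the instantaneous gain rate g'(t) equals the habitat-wide average g(t)/(T + t).
g'(t) = 0.33·49·t^-0.67. Setting 0.33·49·t^-0.67 = 49·t^0.33/(35+t) gives 0.33(35+t) = t, so 0.67·t = 0.33×35.
t* = 0.33×35/0.67 = 17.24 min.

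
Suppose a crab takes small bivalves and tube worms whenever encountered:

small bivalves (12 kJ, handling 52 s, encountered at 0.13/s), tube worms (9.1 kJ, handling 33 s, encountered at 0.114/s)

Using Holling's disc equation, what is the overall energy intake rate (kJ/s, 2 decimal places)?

Energy encountered per unit search time: 0.13×12 + 0.114×9.1 = 2.597 kJ/s.
Handling time per unit search time: 0.13×52 + 0.114×33 = 10.52.
Rate = 2.597/(1 + 10.52) = 0.2254 kJ/s.

0.23 kJ/s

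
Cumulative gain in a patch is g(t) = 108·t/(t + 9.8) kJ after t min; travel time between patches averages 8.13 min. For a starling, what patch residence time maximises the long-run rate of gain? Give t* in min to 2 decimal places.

By the marginal value theorem, leave when the instantaneous gain rate g'(t) equals the habitat-wide average g(t)/(T + t).
g'(t) = 108·9.8/(t + 9.8)². Setting 108·9.8/(t+9.8)² = 108t/[(t+9.8)(8.13+t)] gives 9.8(8.13+t) = t(t+9.8), so t² = 9.8×8.13 = 79.67.
t* = √79.67 = 8.926 min.

8.93 min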